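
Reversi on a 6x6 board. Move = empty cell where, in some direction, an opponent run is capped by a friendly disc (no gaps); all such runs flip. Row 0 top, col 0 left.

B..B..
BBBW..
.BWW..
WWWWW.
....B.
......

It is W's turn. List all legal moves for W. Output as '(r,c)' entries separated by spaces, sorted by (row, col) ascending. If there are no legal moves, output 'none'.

(0,1): flips 3 -> legal
(0,2): flips 1 -> legal
(0,4): no bracket -> illegal
(1,4): no bracket -> illegal
(2,0): flips 1 -> legal
(3,5): no bracket -> illegal
(4,3): no bracket -> illegal
(4,5): no bracket -> illegal
(5,3): no bracket -> illegal
(5,4): flips 1 -> legal
(5,5): flips 1 -> legal

Answer: (0,1) (0,2) (2,0) (5,4) (5,5)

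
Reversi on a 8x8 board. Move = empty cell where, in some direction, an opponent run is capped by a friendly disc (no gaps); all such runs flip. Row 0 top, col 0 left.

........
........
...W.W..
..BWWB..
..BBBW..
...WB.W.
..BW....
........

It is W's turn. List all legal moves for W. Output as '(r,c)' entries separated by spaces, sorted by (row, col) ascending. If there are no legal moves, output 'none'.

Answer: (2,6) (3,1) (3,6) (4,1) (5,1) (5,2) (5,5) (6,1) (6,4) (7,1)

Derivation:
(2,1): no bracket -> illegal
(2,2): no bracket -> illegal
(2,4): no bracket -> illegal
(2,6): flips 2 -> legal
(3,1): flips 2 -> legal
(3,6): flips 1 -> legal
(4,1): flips 4 -> legal
(4,6): no bracket -> illegal
(5,1): flips 1 -> legal
(5,2): flips 1 -> legal
(5,5): flips 2 -> legal
(6,1): flips 1 -> legal
(6,4): flips 2 -> legal
(6,5): no bracket -> illegal
(7,1): flips 1 -> legal
(7,2): no bracket -> illegal
(7,3): no bracket -> illegal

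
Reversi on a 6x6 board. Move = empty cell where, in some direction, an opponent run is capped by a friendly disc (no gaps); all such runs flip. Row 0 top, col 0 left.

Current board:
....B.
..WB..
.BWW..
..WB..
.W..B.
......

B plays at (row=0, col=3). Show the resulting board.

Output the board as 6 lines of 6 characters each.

Place B at (0,3); scan 8 dirs for brackets.
Dir NW: edge -> no flip
Dir N: edge -> no flip
Dir NE: edge -> no flip
Dir W: first cell '.' (not opp) -> no flip
Dir E: first cell 'B' (not opp) -> no flip
Dir SW: opp run (1,2) capped by B -> flip
Dir S: first cell 'B' (not opp) -> no flip
Dir SE: first cell '.' (not opp) -> no flip
All flips: (1,2)

Answer: ...BB.
..BB..
.BWW..
..WB..
.W..B.
......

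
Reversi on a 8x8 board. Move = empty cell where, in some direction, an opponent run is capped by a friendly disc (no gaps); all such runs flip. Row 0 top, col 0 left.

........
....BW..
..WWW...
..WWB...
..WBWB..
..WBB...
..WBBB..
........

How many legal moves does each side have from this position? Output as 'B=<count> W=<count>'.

-- B to move --
(0,4): no bracket -> illegal
(0,5): no bracket -> illegal
(0,6): no bracket -> illegal
(1,1): no bracket -> illegal
(1,2): flips 1 -> legal
(1,3): flips 2 -> legal
(1,6): flips 1 -> legal
(2,1): flips 1 -> legal
(2,5): no bracket -> illegal
(2,6): no bracket -> illegal
(3,1): flips 3 -> legal
(3,5): flips 1 -> legal
(4,1): flips 4 -> legal
(5,1): flips 1 -> legal
(5,5): no bracket -> illegal
(6,1): flips 2 -> legal
(7,1): flips 1 -> legal
(7,2): no bracket -> illegal
(7,3): no bracket -> illegal
B mobility = 10
-- W to move --
(0,3): no bracket -> illegal
(0,4): flips 1 -> legal
(0,5): flips 1 -> legal
(1,3): flips 1 -> legal
(2,5): flips 2 -> legal
(3,5): flips 1 -> legal
(3,6): no bracket -> illegal
(4,6): flips 1 -> legal
(5,5): flips 2 -> legal
(5,6): flips 2 -> legal
(6,6): flips 3 -> legal
(7,2): no bracket -> illegal
(7,3): flips 3 -> legal
(7,4): flips 3 -> legal
(7,5): flips 2 -> legal
(7,6): flips 3 -> legal
W mobility = 13

Answer: B=10 W=13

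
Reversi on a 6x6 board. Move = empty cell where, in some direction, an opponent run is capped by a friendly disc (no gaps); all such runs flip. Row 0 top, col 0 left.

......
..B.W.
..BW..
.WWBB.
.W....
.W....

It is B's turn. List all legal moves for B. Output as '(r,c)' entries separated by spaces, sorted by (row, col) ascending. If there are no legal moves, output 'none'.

Answer: (1,3) (2,4) (3,0) (4,0) (4,2)

Derivation:
(0,3): no bracket -> illegal
(0,4): no bracket -> illegal
(0,5): no bracket -> illegal
(1,3): flips 1 -> legal
(1,5): no bracket -> illegal
(2,0): no bracket -> illegal
(2,1): no bracket -> illegal
(2,4): flips 1 -> legal
(2,5): no bracket -> illegal
(3,0): flips 2 -> legal
(4,0): flips 1 -> legal
(4,2): flips 1 -> legal
(4,3): no bracket -> illegal
(5,0): no bracket -> illegal
(5,2): no bracket -> illegal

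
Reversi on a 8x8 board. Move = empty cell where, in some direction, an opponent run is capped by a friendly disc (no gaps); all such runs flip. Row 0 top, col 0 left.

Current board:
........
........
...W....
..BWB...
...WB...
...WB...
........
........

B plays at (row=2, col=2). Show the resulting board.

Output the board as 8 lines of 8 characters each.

Place B at (2,2); scan 8 dirs for brackets.
Dir NW: first cell '.' (not opp) -> no flip
Dir N: first cell '.' (not opp) -> no flip
Dir NE: first cell '.' (not opp) -> no flip
Dir W: first cell '.' (not opp) -> no flip
Dir E: opp run (2,3), next='.' -> no flip
Dir SW: first cell '.' (not opp) -> no flip
Dir S: first cell 'B' (not opp) -> no flip
Dir SE: opp run (3,3) capped by B -> flip
All flips: (3,3)

Answer: ........
........
..BW....
..BBB...
...WB...
...WB...
........
........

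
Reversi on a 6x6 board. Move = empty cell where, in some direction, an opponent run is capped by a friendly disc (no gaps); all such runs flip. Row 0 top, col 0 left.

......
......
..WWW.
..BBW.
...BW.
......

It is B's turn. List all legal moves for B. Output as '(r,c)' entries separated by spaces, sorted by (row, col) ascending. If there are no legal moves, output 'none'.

(1,1): flips 1 -> legal
(1,2): flips 1 -> legal
(1,3): flips 1 -> legal
(1,4): flips 1 -> legal
(1,5): flips 1 -> legal
(2,1): no bracket -> illegal
(2,5): flips 1 -> legal
(3,1): no bracket -> illegal
(3,5): flips 1 -> legal
(4,5): flips 1 -> legal
(5,3): no bracket -> illegal
(5,4): no bracket -> illegal
(5,5): flips 1 -> legal

Answer: (1,1) (1,2) (1,3) (1,4) (1,5) (2,5) (3,5) (4,5) (5,5)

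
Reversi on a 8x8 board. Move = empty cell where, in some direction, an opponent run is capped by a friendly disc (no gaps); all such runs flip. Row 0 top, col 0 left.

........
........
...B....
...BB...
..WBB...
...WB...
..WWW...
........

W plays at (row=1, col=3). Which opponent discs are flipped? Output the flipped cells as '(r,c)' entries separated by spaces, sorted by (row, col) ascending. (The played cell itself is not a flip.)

Dir NW: first cell '.' (not opp) -> no flip
Dir N: first cell '.' (not opp) -> no flip
Dir NE: first cell '.' (not opp) -> no flip
Dir W: first cell '.' (not opp) -> no flip
Dir E: first cell '.' (not opp) -> no flip
Dir SW: first cell '.' (not opp) -> no flip
Dir S: opp run (2,3) (3,3) (4,3) capped by W -> flip
Dir SE: first cell '.' (not opp) -> no flip

Answer: (2,3) (3,3) (4,3)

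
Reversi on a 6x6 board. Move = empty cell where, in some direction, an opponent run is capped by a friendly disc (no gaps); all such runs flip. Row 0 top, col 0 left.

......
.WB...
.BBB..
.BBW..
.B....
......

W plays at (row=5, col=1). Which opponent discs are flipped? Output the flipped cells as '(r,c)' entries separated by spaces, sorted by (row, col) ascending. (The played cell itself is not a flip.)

Answer: (2,1) (3,1) (4,1)

Derivation:
Dir NW: first cell '.' (not opp) -> no flip
Dir N: opp run (4,1) (3,1) (2,1) capped by W -> flip
Dir NE: first cell '.' (not opp) -> no flip
Dir W: first cell '.' (not opp) -> no flip
Dir E: first cell '.' (not opp) -> no flip
Dir SW: edge -> no flip
Dir S: edge -> no flip
Dir SE: edge -> no flip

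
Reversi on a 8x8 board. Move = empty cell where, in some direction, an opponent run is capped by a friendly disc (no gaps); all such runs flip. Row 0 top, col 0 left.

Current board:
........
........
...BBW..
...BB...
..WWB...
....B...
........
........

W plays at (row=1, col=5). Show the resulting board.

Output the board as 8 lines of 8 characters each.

Answer: ........
.....W..
...BWW..
...WB...
..WWB...
....B...
........
........

Derivation:
Place W at (1,5); scan 8 dirs for brackets.
Dir NW: first cell '.' (not opp) -> no flip
Dir N: first cell '.' (not opp) -> no flip
Dir NE: first cell '.' (not opp) -> no flip
Dir W: first cell '.' (not opp) -> no flip
Dir E: first cell '.' (not opp) -> no flip
Dir SW: opp run (2,4) (3,3) capped by W -> flip
Dir S: first cell 'W' (not opp) -> no flip
Dir SE: first cell '.' (not opp) -> no flip
All flips: (2,4) (3,3)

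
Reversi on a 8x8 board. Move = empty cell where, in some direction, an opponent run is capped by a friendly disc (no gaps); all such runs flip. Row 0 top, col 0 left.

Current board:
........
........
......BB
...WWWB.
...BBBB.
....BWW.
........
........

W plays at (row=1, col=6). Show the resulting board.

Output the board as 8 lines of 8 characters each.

Place W at (1,6); scan 8 dirs for brackets.
Dir NW: first cell '.' (not opp) -> no flip
Dir N: first cell '.' (not opp) -> no flip
Dir NE: first cell '.' (not opp) -> no flip
Dir W: first cell '.' (not opp) -> no flip
Dir E: first cell '.' (not opp) -> no flip
Dir SW: first cell '.' (not opp) -> no flip
Dir S: opp run (2,6) (3,6) (4,6) capped by W -> flip
Dir SE: opp run (2,7), next=edge -> no flip
All flips: (2,6) (3,6) (4,6)

Answer: ........
......W.
......WB
...WWWW.
...BBBW.
....BWW.
........
........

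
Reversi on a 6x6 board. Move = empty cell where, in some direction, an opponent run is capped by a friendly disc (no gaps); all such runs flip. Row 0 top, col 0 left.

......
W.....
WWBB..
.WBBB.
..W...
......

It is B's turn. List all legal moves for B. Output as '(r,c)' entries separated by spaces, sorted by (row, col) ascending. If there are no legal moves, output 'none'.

(0,0): no bracket -> illegal
(0,1): no bracket -> illegal
(1,1): no bracket -> illegal
(1,2): no bracket -> illegal
(3,0): flips 1 -> legal
(4,0): flips 1 -> legal
(4,1): no bracket -> illegal
(4,3): no bracket -> illegal
(5,1): flips 1 -> legal
(5,2): flips 1 -> legal
(5,3): no bracket -> illegal

Answer: (3,0) (4,0) (5,1) (5,2)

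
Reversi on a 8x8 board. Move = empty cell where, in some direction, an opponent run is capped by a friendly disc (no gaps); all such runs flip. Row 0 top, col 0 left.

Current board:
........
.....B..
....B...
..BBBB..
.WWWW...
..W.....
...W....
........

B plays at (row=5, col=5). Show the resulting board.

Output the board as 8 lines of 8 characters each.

Answer: ........
.....B..
....B...
..BBBB..
.WWWB...
..W..B..
...W....
........

Derivation:
Place B at (5,5); scan 8 dirs for brackets.
Dir NW: opp run (4,4) capped by B -> flip
Dir N: first cell '.' (not opp) -> no flip
Dir NE: first cell '.' (not opp) -> no flip
Dir W: first cell '.' (not opp) -> no flip
Dir E: first cell '.' (not opp) -> no flip
Dir SW: first cell '.' (not opp) -> no flip
Dir S: first cell '.' (not opp) -> no flip
Dir SE: first cell '.' (not opp) -> no flip
All flips: (4,4)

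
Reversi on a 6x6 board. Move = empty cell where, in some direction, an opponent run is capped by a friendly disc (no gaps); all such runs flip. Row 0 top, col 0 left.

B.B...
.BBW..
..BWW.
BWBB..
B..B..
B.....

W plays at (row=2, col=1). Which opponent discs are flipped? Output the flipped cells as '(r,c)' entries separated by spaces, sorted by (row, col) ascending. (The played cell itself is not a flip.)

Answer: (2,2)

Derivation:
Dir NW: first cell '.' (not opp) -> no flip
Dir N: opp run (1,1), next='.' -> no flip
Dir NE: opp run (1,2), next='.' -> no flip
Dir W: first cell '.' (not opp) -> no flip
Dir E: opp run (2,2) capped by W -> flip
Dir SW: opp run (3,0), next=edge -> no flip
Dir S: first cell 'W' (not opp) -> no flip
Dir SE: opp run (3,2) (4,3), next='.' -> no flip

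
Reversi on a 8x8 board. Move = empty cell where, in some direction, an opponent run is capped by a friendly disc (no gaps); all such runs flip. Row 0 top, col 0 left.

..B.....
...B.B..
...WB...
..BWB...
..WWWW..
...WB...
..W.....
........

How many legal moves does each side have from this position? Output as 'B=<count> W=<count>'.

-- B to move --
(1,2): flips 1 -> legal
(1,4): flips 1 -> legal
(2,2): flips 1 -> legal
(3,1): no bracket -> illegal
(3,5): no bracket -> illegal
(3,6): flips 1 -> legal
(4,1): no bracket -> illegal
(4,6): no bracket -> illegal
(5,1): flips 2 -> legal
(5,2): flips 3 -> legal
(5,5): no bracket -> illegal
(5,6): flips 1 -> legal
(6,1): no bracket -> illegal
(6,3): flips 4 -> legal
(6,4): no bracket -> illegal
(7,1): no bracket -> illegal
(7,2): no bracket -> illegal
(7,3): no bracket -> illegal
B mobility = 8
-- W to move --
(0,1): no bracket -> illegal
(0,3): flips 1 -> legal
(0,4): no bracket -> illegal
(0,5): no bracket -> illegal
(0,6): flips 2 -> legal
(1,1): no bracket -> illegal
(1,2): no bracket -> illegal
(1,4): flips 2 -> legal
(1,6): no bracket -> illegal
(2,1): flips 1 -> legal
(2,2): flips 1 -> legal
(2,5): flips 2 -> legal
(2,6): no bracket -> illegal
(3,1): flips 1 -> legal
(3,5): flips 1 -> legal
(4,1): flips 1 -> legal
(5,5): flips 1 -> legal
(6,3): flips 1 -> legal
(6,4): flips 1 -> legal
(6,5): flips 1 -> legal
W mobility = 13

Answer: B=8 W=13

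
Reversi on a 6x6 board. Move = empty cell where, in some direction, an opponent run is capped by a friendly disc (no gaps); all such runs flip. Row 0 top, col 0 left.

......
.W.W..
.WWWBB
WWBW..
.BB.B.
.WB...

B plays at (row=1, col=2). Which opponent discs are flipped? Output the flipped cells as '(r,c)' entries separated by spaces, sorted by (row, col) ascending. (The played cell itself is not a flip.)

Answer: (2,2)

Derivation:
Dir NW: first cell '.' (not opp) -> no flip
Dir N: first cell '.' (not opp) -> no flip
Dir NE: first cell '.' (not opp) -> no flip
Dir W: opp run (1,1), next='.' -> no flip
Dir E: opp run (1,3), next='.' -> no flip
Dir SW: opp run (2,1) (3,0), next=edge -> no flip
Dir S: opp run (2,2) capped by B -> flip
Dir SE: opp run (2,3), next='.' -> no flip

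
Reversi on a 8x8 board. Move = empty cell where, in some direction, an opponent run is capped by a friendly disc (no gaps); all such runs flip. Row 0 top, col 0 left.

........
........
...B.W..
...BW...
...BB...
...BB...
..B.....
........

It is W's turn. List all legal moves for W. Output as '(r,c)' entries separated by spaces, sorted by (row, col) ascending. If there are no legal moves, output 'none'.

Answer: (1,2) (3,2) (5,2) (6,4)

Derivation:
(1,2): flips 1 -> legal
(1,3): no bracket -> illegal
(1,4): no bracket -> illegal
(2,2): no bracket -> illegal
(2,4): no bracket -> illegal
(3,2): flips 1 -> legal
(3,5): no bracket -> illegal
(4,2): no bracket -> illegal
(4,5): no bracket -> illegal
(5,1): no bracket -> illegal
(5,2): flips 1 -> legal
(5,5): no bracket -> illegal
(6,1): no bracket -> illegal
(6,3): no bracket -> illegal
(6,4): flips 2 -> legal
(6,5): no bracket -> illegal
(7,1): no bracket -> illegal
(7,2): no bracket -> illegal
(7,3): no bracket -> illegal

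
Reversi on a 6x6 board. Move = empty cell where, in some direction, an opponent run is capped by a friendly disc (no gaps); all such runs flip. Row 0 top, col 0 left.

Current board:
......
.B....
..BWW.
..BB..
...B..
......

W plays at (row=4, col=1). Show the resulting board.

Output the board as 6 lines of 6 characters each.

Place W at (4,1); scan 8 dirs for brackets.
Dir NW: first cell '.' (not opp) -> no flip
Dir N: first cell '.' (not opp) -> no flip
Dir NE: opp run (3,2) capped by W -> flip
Dir W: first cell '.' (not opp) -> no flip
Dir E: first cell '.' (not opp) -> no flip
Dir SW: first cell '.' (not opp) -> no flip
Dir S: first cell '.' (not opp) -> no flip
Dir SE: first cell '.' (not opp) -> no flip
All flips: (3,2)

Answer: ......
.B....
..BWW.
..WB..
.W.B..
......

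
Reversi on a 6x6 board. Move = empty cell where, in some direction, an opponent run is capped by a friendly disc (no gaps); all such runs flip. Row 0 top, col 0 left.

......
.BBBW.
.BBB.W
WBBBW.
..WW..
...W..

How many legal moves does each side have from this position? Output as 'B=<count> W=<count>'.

Answer: B=7 W=7

Derivation:
-- B to move --
(0,3): no bracket -> illegal
(0,4): no bracket -> illegal
(0,5): flips 1 -> legal
(1,5): flips 1 -> legal
(2,0): no bracket -> illegal
(2,4): no bracket -> illegal
(3,5): flips 1 -> legal
(4,0): no bracket -> illegal
(4,1): no bracket -> illegal
(4,4): no bracket -> illegal
(4,5): flips 1 -> legal
(5,1): flips 1 -> legal
(5,2): flips 1 -> legal
(5,4): flips 1 -> legal
B mobility = 7
-- W to move --
(0,0): no bracket -> illegal
(0,1): flips 2 -> legal
(0,2): flips 3 -> legal
(0,3): flips 5 -> legal
(0,4): no bracket -> illegal
(1,0): flips 5 -> legal
(2,0): flips 1 -> legal
(2,4): flips 1 -> legal
(4,0): no bracket -> illegal
(4,1): flips 2 -> legal
(4,4): no bracket -> illegal
W mobility = 7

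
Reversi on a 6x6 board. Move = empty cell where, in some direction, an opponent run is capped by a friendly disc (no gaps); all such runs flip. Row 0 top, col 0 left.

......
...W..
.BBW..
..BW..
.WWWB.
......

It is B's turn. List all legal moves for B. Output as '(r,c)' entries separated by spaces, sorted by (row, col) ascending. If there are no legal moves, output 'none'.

Answer: (0,4) (1,4) (2,4) (3,4) (4,0) (5,0) (5,2) (5,4)

Derivation:
(0,2): no bracket -> illegal
(0,3): no bracket -> illegal
(0,4): flips 1 -> legal
(1,2): no bracket -> illegal
(1,4): flips 1 -> legal
(2,4): flips 1 -> legal
(3,0): no bracket -> illegal
(3,1): no bracket -> illegal
(3,4): flips 1 -> legal
(4,0): flips 3 -> legal
(5,0): flips 1 -> legal
(5,1): no bracket -> illegal
(5,2): flips 1 -> legal
(5,3): no bracket -> illegal
(5,4): flips 1 -> legal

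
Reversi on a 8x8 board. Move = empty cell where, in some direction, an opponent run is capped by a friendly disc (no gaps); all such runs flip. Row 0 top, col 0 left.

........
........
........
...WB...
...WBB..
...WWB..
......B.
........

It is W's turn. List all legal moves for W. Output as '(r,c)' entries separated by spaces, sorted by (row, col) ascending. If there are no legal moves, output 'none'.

(2,3): no bracket -> illegal
(2,4): flips 2 -> legal
(2,5): flips 1 -> legal
(3,5): flips 2 -> legal
(3,6): flips 1 -> legal
(4,6): flips 2 -> legal
(5,6): flips 1 -> legal
(5,7): no bracket -> illegal
(6,4): no bracket -> illegal
(6,5): no bracket -> illegal
(6,7): no bracket -> illegal
(7,5): no bracket -> illegal
(7,6): no bracket -> illegal
(7,7): flips 3 -> legal

Answer: (2,4) (2,5) (3,5) (3,6) (4,6) (5,6) (7,7)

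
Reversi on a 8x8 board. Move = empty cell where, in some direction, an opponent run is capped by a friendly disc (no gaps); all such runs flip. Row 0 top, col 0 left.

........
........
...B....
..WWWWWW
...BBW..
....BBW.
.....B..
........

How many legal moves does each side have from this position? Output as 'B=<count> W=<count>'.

Answer: B=11 W=12

Derivation:
-- B to move --
(2,1): flips 1 -> legal
(2,2): flips 1 -> legal
(2,4): flips 1 -> legal
(2,5): flips 3 -> legal
(2,6): flips 1 -> legal
(2,7): flips 2 -> legal
(3,1): no bracket -> illegal
(4,1): flips 1 -> legal
(4,2): no bracket -> illegal
(4,6): flips 1 -> legal
(4,7): flips 1 -> legal
(5,7): flips 1 -> legal
(6,6): no bracket -> illegal
(6,7): flips 3 -> legal
B mobility = 11
-- W to move --
(1,2): flips 1 -> legal
(1,3): flips 1 -> legal
(1,4): flips 1 -> legal
(2,2): no bracket -> illegal
(2,4): no bracket -> illegal
(4,2): flips 2 -> legal
(4,6): no bracket -> illegal
(5,2): flips 1 -> legal
(5,3): flips 4 -> legal
(6,3): flips 1 -> legal
(6,4): flips 2 -> legal
(6,6): flips 2 -> legal
(7,4): flips 1 -> legal
(7,5): flips 2 -> legal
(7,6): flips 3 -> legal
W mobility = 12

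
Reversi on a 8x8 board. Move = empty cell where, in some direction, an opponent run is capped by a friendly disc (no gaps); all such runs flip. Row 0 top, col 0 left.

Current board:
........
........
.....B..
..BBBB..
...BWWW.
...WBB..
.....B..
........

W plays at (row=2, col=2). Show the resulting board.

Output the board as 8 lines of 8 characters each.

Place W at (2,2); scan 8 dirs for brackets.
Dir NW: first cell '.' (not opp) -> no flip
Dir N: first cell '.' (not opp) -> no flip
Dir NE: first cell '.' (not opp) -> no flip
Dir W: first cell '.' (not opp) -> no flip
Dir E: first cell '.' (not opp) -> no flip
Dir SW: first cell '.' (not opp) -> no flip
Dir S: opp run (3,2), next='.' -> no flip
Dir SE: opp run (3,3) capped by W -> flip
All flips: (3,3)

Answer: ........
........
..W..B..
..BWBB..
...BWWW.
...WBB..
.....B..
........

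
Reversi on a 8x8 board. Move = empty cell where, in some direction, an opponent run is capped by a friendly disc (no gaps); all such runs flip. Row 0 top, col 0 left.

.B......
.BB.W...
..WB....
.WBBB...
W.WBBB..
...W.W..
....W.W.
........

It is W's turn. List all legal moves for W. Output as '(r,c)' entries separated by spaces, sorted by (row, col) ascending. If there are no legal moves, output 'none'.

(0,0): flips 1 -> legal
(0,2): flips 1 -> legal
(0,3): no bracket -> illegal
(1,0): no bracket -> illegal
(1,3): flips 3 -> legal
(2,0): no bracket -> illegal
(2,1): no bracket -> illegal
(2,4): flips 2 -> legal
(2,5): no bracket -> illegal
(3,5): flips 5 -> legal
(3,6): no bracket -> illegal
(4,1): flips 2 -> legal
(4,6): flips 3 -> legal
(5,2): no bracket -> illegal
(5,4): no bracket -> illegal
(5,6): no bracket -> illegal

Answer: (0,0) (0,2) (1,3) (2,4) (3,5) (4,1) (4,6)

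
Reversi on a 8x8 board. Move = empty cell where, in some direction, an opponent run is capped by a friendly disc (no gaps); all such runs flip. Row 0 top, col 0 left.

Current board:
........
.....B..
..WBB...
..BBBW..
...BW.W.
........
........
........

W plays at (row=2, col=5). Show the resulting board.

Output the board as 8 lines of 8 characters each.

Place W at (2,5); scan 8 dirs for brackets.
Dir NW: first cell '.' (not opp) -> no flip
Dir N: opp run (1,5), next='.' -> no flip
Dir NE: first cell '.' (not opp) -> no flip
Dir W: opp run (2,4) (2,3) capped by W -> flip
Dir E: first cell '.' (not opp) -> no flip
Dir SW: opp run (3,4) (4,3), next='.' -> no flip
Dir S: first cell 'W' (not opp) -> no flip
Dir SE: first cell '.' (not opp) -> no flip
All flips: (2,3) (2,4)

Answer: ........
.....B..
..WWWW..
..BBBW..
...BW.W.
........
........
........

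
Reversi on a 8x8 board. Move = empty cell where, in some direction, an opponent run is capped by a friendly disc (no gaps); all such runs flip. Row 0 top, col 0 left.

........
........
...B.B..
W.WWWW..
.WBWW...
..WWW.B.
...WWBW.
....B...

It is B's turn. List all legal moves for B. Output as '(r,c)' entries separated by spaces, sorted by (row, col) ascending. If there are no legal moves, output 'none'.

Answer: (2,1) (2,2) (2,4) (4,0) (4,5) (5,0) (6,1) (6,2) (6,7) (7,3) (7,5) (7,6)

Derivation:
(2,0): no bracket -> illegal
(2,1): flips 3 -> legal
(2,2): flips 1 -> legal
(2,4): flips 5 -> legal
(2,6): no bracket -> illegal
(3,1): no bracket -> illegal
(3,6): no bracket -> illegal
(4,0): flips 1 -> legal
(4,5): flips 4 -> legal
(4,6): no bracket -> illegal
(5,0): flips 2 -> legal
(5,1): no bracket -> illegal
(5,5): no bracket -> illegal
(5,7): no bracket -> illegal
(6,1): flips 3 -> legal
(6,2): flips 3 -> legal
(6,7): flips 1 -> legal
(7,2): no bracket -> illegal
(7,3): flips 4 -> legal
(7,5): flips 2 -> legal
(7,6): flips 1 -> legal
(7,7): no bracket -> illegal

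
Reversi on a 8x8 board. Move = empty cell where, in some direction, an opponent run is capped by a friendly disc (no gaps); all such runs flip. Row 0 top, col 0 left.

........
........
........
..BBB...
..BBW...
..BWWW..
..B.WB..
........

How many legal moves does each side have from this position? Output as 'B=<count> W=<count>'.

Answer: B=7 W=11

Derivation:
-- B to move --
(3,5): flips 2 -> legal
(4,5): flips 2 -> legal
(4,6): no bracket -> illegal
(5,6): flips 3 -> legal
(6,3): flips 2 -> legal
(6,6): flips 2 -> legal
(7,3): no bracket -> illegal
(7,4): flips 3 -> legal
(7,5): flips 2 -> legal
B mobility = 7
-- W to move --
(2,1): flips 2 -> legal
(2,2): flips 1 -> legal
(2,3): flips 2 -> legal
(2,4): flips 1 -> legal
(2,5): no bracket -> illegal
(3,1): flips 1 -> legal
(3,5): no bracket -> illegal
(4,1): flips 2 -> legal
(4,5): no bracket -> illegal
(5,1): flips 1 -> legal
(5,6): no bracket -> illegal
(6,1): no bracket -> illegal
(6,3): no bracket -> illegal
(6,6): flips 1 -> legal
(7,1): flips 1 -> legal
(7,2): no bracket -> illegal
(7,3): no bracket -> illegal
(7,4): no bracket -> illegal
(7,5): flips 1 -> legal
(7,6): flips 1 -> legal
W mobility = 11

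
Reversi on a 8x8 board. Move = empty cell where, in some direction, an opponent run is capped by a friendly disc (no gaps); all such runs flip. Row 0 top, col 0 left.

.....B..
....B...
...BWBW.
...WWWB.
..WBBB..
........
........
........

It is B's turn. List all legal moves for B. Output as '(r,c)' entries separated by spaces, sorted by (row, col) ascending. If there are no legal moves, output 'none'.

(1,3): no bracket -> illegal
(1,5): no bracket -> illegal
(1,6): flips 1 -> legal
(1,7): flips 2 -> legal
(2,2): flips 1 -> legal
(2,7): flips 1 -> legal
(3,1): no bracket -> illegal
(3,2): flips 3 -> legal
(3,7): no bracket -> illegal
(4,1): flips 1 -> legal
(4,6): no bracket -> illegal
(5,1): no bracket -> illegal
(5,2): no bracket -> illegal
(5,3): no bracket -> illegal

Answer: (1,6) (1,7) (2,2) (2,7) (3,2) (4,1)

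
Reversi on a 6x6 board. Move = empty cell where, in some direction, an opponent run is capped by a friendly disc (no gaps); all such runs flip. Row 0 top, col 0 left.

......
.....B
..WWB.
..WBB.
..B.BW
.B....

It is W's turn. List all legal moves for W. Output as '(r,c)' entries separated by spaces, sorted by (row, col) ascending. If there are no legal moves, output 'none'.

Answer: (2,5) (3,5) (4,3) (5,2) (5,5)

Derivation:
(0,4): no bracket -> illegal
(0,5): no bracket -> illegal
(1,3): no bracket -> illegal
(1,4): no bracket -> illegal
(2,5): flips 1 -> legal
(3,1): no bracket -> illegal
(3,5): flips 2 -> legal
(4,0): no bracket -> illegal
(4,1): no bracket -> illegal
(4,3): flips 2 -> legal
(5,0): no bracket -> illegal
(5,2): flips 1 -> legal
(5,3): no bracket -> illegal
(5,4): no bracket -> illegal
(5,5): flips 2 -> legal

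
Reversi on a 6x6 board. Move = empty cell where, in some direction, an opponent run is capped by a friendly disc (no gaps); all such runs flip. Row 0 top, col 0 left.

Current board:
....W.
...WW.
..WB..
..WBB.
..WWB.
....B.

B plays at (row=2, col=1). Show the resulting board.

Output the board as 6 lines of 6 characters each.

Answer: ....W.
...WW.
.BBB..
..BBB.
..WBB.
....B.

Derivation:
Place B at (2,1); scan 8 dirs for brackets.
Dir NW: first cell '.' (not opp) -> no flip
Dir N: first cell '.' (not opp) -> no flip
Dir NE: first cell '.' (not opp) -> no flip
Dir W: first cell '.' (not opp) -> no flip
Dir E: opp run (2,2) capped by B -> flip
Dir SW: first cell '.' (not opp) -> no flip
Dir S: first cell '.' (not opp) -> no flip
Dir SE: opp run (3,2) (4,3) capped by B -> flip
All flips: (2,2) (3,2) (4,3)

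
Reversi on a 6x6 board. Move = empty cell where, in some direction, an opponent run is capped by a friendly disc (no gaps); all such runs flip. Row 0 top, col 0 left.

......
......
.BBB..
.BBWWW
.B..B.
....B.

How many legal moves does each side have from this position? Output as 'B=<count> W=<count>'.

Answer: B=3 W=6

Derivation:
-- B to move --
(2,4): flips 1 -> legal
(2,5): no bracket -> illegal
(4,2): no bracket -> illegal
(4,3): flips 1 -> legal
(4,5): flips 1 -> legal
B mobility = 3
-- W to move --
(1,0): no bracket -> illegal
(1,1): flips 1 -> legal
(1,2): flips 1 -> legal
(1,3): flips 1 -> legal
(1,4): no bracket -> illegal
(2,0): no bracket -> illegal
(2,4): no bracket -> illegal
(3,0): flips 2 -> legal
(4,0): no bracket -> illegal
(4,2): no bracket -> illegal
(4,3): no bracket -> illegal
(4,5): no bracket -> illegal
(5,0): no bracket -> illegal
(5,1): no bracket -> illegal
(5,2): no bracket -> illegal
(5,3): flips 1 -> legal
(5,5): flips 1 -> legal
W mobility = 6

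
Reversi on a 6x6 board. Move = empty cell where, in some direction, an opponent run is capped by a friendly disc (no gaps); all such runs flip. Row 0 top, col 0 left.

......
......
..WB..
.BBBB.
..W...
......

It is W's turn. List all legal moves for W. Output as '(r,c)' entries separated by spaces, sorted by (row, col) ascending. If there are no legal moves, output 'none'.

Answer: (2,0) (2,4) (4,0) (4,4)

Derivation:
(1,2): no bracket -> illegal
(1,3): no bracket -> illegal
(1,4): no bracket -> illegal
(2,0): flips 1 -> legal
(2,1): no bracket -> illegal
(2,4): flips 2 -> legal
(2,5): no bracket -> illegal
(3,0): no bracket -> illegal
(3,5): no bracket -> illegal
(4,0): flips 1 -> legal
(4,1): no bracket -> illegal
(4,3): no bracket -> illegal
(4,4): flips 1 -> legal
(4,5): no bracket -> illegal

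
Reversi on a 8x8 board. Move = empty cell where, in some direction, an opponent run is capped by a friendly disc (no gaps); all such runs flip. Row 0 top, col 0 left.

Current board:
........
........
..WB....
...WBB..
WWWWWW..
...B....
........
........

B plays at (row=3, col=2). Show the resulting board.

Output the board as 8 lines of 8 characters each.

Place B at (3,2); scan 8 dirs for brackets.
Dir NW: first cell '.' (not opp) -> no flip
Dir N: opp run (2,2), next='.' -> no flip
Dir NE: first cell 'B' (not opp) -> no flip
Dir W: first cell '.' (not opp) -> no flip
Dir E: opp run (3,3) capped by B -> flip
Dir SW: opp run (4,1), next='.' -> no flip
Dir S: opp run (4,2), next='.' -> no flip
Dir SE: opp run (4,3), next='.' -> no flip
All flips: (3,3)

Answer: ........
........
..WB....
..BBBB..
WWWWWW..
...B....
........
........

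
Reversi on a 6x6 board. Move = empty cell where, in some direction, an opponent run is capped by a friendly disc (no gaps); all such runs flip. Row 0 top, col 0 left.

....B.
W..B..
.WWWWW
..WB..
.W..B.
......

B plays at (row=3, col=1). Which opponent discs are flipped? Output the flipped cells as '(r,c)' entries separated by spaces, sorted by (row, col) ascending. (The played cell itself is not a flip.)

Dir NW: first cell '.' (not opp) -> no flip
Dir N: opp run (2,1), next='.' -> no flip
Dir NE: opp run (2,2) capped by B -> flip
Dir W: first cell '.' (not opp) -> no flip
Dir E: opp run (3,2) capped by B -> flip
Dir SW: first cell '.' (not opp) -> no flip
Dir S: opp run (4,1), next='.' -> no flip
Dir SE: first cell '.' (not opp) -> no flip

Answer: (2,2) (3,2)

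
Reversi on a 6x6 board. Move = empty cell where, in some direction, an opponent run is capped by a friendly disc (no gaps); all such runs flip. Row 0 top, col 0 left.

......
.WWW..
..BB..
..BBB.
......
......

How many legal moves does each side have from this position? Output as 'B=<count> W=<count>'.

Answer: B=5 W=5

Derivation:
-- B to move --
(0,0): flips 1 -> legal
(0,1): flips 1 -> legal
(0,2): flips 1 -> legal
(0,3): flips 1 -> legal
(0,4): flips 1 -> legal
(1,0): no bracket -> illegal
(1,4): no bracket -> illegal
(2,0): no bracket -> illegal
(2,1): no bracket -> illegal
(2,4): no bracket -> illegal
B mobility = 5
-- W to move --
(1,4): no bracket -> illegal
(2,1): no bracket -> illegal
(2,4): no bracket -> illegal
(2,5): no bracket -> illegal
(3,1): flips 1 -> legal
(3,5): no bracket -> illegal
(4,1): no bracket -> illegal
(4,2): flips 2 -> legal
(4,3): flips 2 -> legal
(4,4): flips 2 -> legal
(4,5): flips 2 -> legal
W mobility = 5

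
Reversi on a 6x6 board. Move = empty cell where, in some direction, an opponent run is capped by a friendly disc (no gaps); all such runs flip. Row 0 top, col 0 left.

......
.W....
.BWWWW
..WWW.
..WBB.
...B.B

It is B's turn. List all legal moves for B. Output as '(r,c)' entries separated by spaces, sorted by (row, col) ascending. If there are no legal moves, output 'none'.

Answer: (0,0) (0,1) (1,3) (1,4) (3,1) (4,1)

Derivation:
(0,0): flips 3 -> legal
(0,1): flips 1 -> legal
(0,2): no bracket -> illegal
(1,0): no bracket -> illegal
(1,2): no bracket -> illegal
(1,3): flips 2 -> legal
(1,4): flips 2 -> legal
(1,5): no bracket -> illegal
(2,0): no bracket -> illegal
(3,1): flips 1 -> legal
(3,5): no bracket -> illegal
(4,1): flips 1 -> legal
(4,5): no bracket -> illegal
(5,1): no bracket -> illegal
(5,2): no bracket -> illegal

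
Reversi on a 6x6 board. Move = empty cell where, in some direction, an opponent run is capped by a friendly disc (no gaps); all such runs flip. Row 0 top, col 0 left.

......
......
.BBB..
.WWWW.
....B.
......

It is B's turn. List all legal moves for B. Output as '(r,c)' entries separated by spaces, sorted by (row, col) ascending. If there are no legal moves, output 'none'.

(2,0): no bracket -> illegal
(2,4): flips 1 -> legal
(2,5): no bracket -> illegal
(3,0): no bracket -> illegal
(3,5): no bracket -> illegal
(4,0): flips 1 -> legal
(4,1): flips 2 -> legal
(4,2): flips 1 -> legal
(4,3): flips 2 -> legal
(4,5): flips 1 -> legal

Answer: (2,4) (4,0) (4,1) (4,2) (4,3) (4,5)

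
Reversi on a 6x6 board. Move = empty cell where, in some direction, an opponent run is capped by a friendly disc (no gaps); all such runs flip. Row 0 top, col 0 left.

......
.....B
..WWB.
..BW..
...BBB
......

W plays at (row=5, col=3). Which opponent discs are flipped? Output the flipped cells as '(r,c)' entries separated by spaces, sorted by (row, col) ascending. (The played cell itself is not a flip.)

Dir NW: first cell '.' (not opp) -> no flip
Dir N: opp run (4,3) capped by W -> flip
Dir NE: opp run (4,4), next='.' -> no flip
Dir W: first cell '.' (not opp) -> no flip
Dir E: first cell '.' (not opp) -> no flip
Dir SW: edge -> no flip
Dir S: edge -> no flip
Dir SE: edge -> no flip

Answer: (4,3)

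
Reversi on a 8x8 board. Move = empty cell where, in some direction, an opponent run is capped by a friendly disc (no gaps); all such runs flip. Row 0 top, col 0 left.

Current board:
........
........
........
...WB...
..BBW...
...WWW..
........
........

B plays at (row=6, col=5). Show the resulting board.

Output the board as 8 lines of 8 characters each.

Answer: ........
........
........
...WB...
..BBW...
...WBW..
.....B..
........

Derivation:
Place B at (6,5); scan 8 dirs for brackets.
Dir NW: opp run (5,4) capped by B -> flip
Dir N: opp run (5,5), next='.' -> no flip
Dir NE: first cell '.' (not opp) -> no flip
Dir W: first cell '.' (not opp) -> no flip
Dir E: first cell '.' (not opp) -> no flip
Dir SW: first cell '.' (not opp) -> no flip
Dir S: first cell '.' (not opp) -> no flip
Dir SE: first cell '.' (not opp) -> no flip
All flips: (5,4)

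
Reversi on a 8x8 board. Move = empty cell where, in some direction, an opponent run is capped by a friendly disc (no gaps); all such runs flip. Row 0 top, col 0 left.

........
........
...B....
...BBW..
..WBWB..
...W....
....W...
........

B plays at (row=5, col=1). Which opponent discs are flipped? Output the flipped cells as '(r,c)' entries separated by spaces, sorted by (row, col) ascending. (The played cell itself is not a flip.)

Answer: (4,2)

Derivation:
Dir NW: first cell '.' (not opp) -> no flip
Dir N: first cell '.' (not opp) -> no flip
Dir NE: opp run (4,2) capped by B -> flip
Dir W: first cell '.' (not opp) -> no flip
Dir E: first cell '.' (not opp) -> no flip
Dir SW: first cell '.' (not opp) -> no flip
Dir S: first cell '.' (not opp) -> no flip
Dir SE: first cell '.' (not opp) -> no flip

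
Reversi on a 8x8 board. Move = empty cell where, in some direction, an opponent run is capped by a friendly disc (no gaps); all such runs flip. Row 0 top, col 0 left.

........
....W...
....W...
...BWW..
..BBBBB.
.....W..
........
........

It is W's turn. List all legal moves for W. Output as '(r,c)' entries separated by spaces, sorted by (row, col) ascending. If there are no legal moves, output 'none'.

(2,2): flips 2 -> legal
(2,3): no bracket -> illegal
(3,1): no bracket -> illegal
(3,2): flips 1 -> legal
(3,6): no bracket -> illegal
(3,7): flips 1 -> legal
(4,1): no bracket -> illegal
(4,7): no bracket -> illegal
(5,1): flips 2 -> legal
(5,2): flips 1 -> legal
(5,3): flips 1 -> legal
(5,4): flips 1 -> legal
(5,6): flips 1 -> legal
(5,7): flips 1 -> legal

Answer: (2,2) (3,2) (3,7) (5,1) (5,2) (5,3) (5,4) (5,6) (5,7)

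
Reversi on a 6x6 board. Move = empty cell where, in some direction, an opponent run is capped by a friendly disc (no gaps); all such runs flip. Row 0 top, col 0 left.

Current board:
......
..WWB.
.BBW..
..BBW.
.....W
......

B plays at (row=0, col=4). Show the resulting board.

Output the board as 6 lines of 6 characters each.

Answer: ....B.
..WBB.
.BBW..
..BBW.
.....W
......

Derivation:
Place B at (0,4); scan 8 dirs for brackets.
Dir NW: edge -> no flip
Dir N: edge -> no flip
Dir NE: edge -> no flip
Dir W: first cell '.' (not opp) -> no flip
Dir E: first cell '.' (not opp) -> no flip
Dir SW: opp run (1,3) capped by B -> flip
Dir S: first cell 'B' (not opp) -> no flip
Dir SE: first cell '.' (not opp) -> no flip
All flips: (1,3)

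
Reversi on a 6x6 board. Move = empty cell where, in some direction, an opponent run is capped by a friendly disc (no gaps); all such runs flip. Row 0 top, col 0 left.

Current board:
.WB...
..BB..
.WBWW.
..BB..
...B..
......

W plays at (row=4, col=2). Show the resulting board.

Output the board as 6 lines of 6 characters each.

Place W at (4,2); scan 8 dirs for brackets.
Dir NW: first cell '.' (not opp) -> no flip
Dir N: opp run (3,2) (2,2) (1,2) (0,2), next=edge -> no flip
Dir NE: opp run (3,3) capped by W -> flip
Dir W: first cell '.' (not opp) -> no flip
Dir E: opp run (4,3), next='.' -> no flip
Dir SW: first cell '.' (not opp) -> no flip
Dir S: first cell '.' (not opp) -> no flip
Dir SE: first cell '.' (not opp) -> no flip
All flips: (3,3)

Answer: .WB...
..BB..
.WBWW.
..BW..
..WB..
......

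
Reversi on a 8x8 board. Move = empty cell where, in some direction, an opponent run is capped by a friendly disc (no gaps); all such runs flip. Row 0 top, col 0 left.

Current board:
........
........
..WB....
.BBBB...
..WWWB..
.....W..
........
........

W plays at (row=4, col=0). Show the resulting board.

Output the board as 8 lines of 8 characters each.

Answer: ........
........
..WB....
.WBBB...
W.WWWB..
.....W..
........
........

Derivation:
Place W at (4,0); scan 8 dirs for brackets.
Dir NW: edge -> no flip
Dir N: first cell '.' (not opp) -> no flip
Dir NE: opp run (3,1) capped by W -> flip
Dir W: edge -> no flip
Dir E: first cell '.' (not opp) -> no flip
Dir SW: edge -> no flip
Dir S: first cell '.' (not opp) -> no flip
Dir SE: first cell '.' (not opp) -> no flip
All flips: (3,1)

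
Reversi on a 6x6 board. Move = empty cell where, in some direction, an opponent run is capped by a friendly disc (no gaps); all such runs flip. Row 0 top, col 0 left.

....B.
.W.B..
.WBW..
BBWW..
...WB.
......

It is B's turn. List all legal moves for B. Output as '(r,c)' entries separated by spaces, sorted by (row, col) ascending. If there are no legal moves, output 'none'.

(0,0): flips 1 -> legal
(0,1): flips 2 -> legal
(0,2): no bracket -> illegal
(1,0): no bracket -> illegal
(1,2): flips 1 -> legal
(1,4): no bracket -> illegal
(2,0): flips 1 -> legal
(2,4): flips 1 -> legal
(3,4): flips 2 -> legal
(4,1): no bracket -> illegal
(4,2): flips 2 -> legal
(5,2): no bracket -> illegal
(5,3): flips 3 -> legal
(5,4): no bracket -> illegal

Answer: (0,0) (0,1) (1,2) (2,0) (2,4) (3,4) (4,2) (5,3)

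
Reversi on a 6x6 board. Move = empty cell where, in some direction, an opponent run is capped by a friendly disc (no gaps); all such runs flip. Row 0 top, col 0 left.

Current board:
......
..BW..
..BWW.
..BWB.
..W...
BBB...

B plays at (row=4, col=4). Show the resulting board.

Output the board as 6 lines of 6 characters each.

Place B at (4,4); scan 8 dirs for brackets.
Dir NW: opp run (3,3) capped by B -> flip
Dir N: first cell 'B' (not opp) -> no flip
Dir NE: first cell '.' (not opp) -> no flip
Dir W: first cell '.' (not opp) -> no flip
Dir E: first cell '.' (not opp) -> no flip
Dir SW: first cell '.' (not opp) -> no flip
Dir S: first cell '.' (not opp) -> no flip
Dir SE: first cell '.' (not opp) -> no flip
All flips: (3,3)

Answer: ......
..BW..
..BWW.
..BBB.
..W.B.
BBB...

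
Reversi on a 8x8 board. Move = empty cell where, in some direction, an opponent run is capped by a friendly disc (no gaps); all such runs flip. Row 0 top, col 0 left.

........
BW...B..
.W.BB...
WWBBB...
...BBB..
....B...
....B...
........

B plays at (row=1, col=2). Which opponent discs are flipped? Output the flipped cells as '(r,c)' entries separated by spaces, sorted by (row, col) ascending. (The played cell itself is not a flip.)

Answer: (1,1)

Derivation:
Dir NW: first cell '.' (not opp) -> no flip
Dir N: first cell '.' (not opp) -> no flip
Dir NE: first cell '.' (not opp) -> no flip
Dir W: opp run (1,1) capped by B -> flip
Dir E: first cell '.' (not opp) -> no flip
Dir SW: opp run (2,1) (3,0), next=edge -> no flip
Dir S: first cell '.' (not opp) -> no flip
Dir SE: first cell 'B' (not opp) -> no flip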